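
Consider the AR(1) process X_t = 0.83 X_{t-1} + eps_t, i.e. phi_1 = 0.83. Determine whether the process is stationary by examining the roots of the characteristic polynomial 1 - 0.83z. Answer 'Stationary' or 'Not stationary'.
\text{Stationary}

The AR(p) characteristic polynomial is P(z) = 1 - 0.83z.
Stationarity requires all roots to lie outside the unit circle, i.e. |z| > 1 for every root.
This is linear in z: 1 + (-0.83) z = 0  =>  z = -1/(-0.83) = 1.204819,  |z| = 1.204819.
Moduli of all roots: 1.2048.
All moduli strictly greater than 1? Yes.
Verdict: Stationary.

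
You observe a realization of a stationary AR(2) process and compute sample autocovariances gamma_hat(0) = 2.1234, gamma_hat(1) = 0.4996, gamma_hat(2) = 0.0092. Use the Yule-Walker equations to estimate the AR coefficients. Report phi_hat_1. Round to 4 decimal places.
\hat\phi_{1} = 0.2480

The Yule-Walker equations for an AR(p) process read, in matrix form,
  Gamma_p phi = r_p,   with   (Gamma_p)_{ij} = gamma(|i - j|),
                       (r_p)_i = gamma(i),   i,j = 1..p.
Substitute the sample gammas (Toeplitz matrix and right-hand side of size 2):
  Gamma_p = [[2.1234, 0.4996], [0.4996, 2.1234]]
  r_p     = [0.4996, 0.0092]
Written out:
  2.1234 phi_1 + 0.4996 phi_2 = 0.4996
  0.4996 phi_1 + 2.1234 phi_2 = 0.0092
Solve by Cramer's rule:
  det = gamma(0)^2 - gamma(1)^2 = (2.1234)^2 - (0.4996)^2 = 4.50882756 - 0.24960016 = 4.2592274
  phi_hat_1 = [gamma(1) gamma(0) - gamma(1) gamma(2)] / det = [(0.4996)(2.1234) - (0.4996)(0.0092)] / 4.2592274 = 1.05625432 / 4.2592274 = 0.248
  phi_hat_2 = [gamma(0) gamma(2) - gamma(1)^2] / det = [(2.1234)(0.0092) - (0.4996)^2] / 4.2592274 = -0.23006488 / 4.2592274 = -0.054
So phi_hat = [0.2480, -0.0540].
Therefore phi_hat_1 = 0.2480.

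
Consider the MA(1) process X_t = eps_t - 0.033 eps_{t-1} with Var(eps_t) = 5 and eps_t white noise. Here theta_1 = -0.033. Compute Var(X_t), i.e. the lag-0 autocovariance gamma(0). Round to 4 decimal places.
\gamma(0) = 5.0054

For an MA(q) process X_t = eps_t + sum_i theta_i eps_{t-i} with
Var(eps_t) = sigma^2, the variance is
  gamma(0) = sigma^2 * (1 + sum_i theta_i^2).
  sum_i theta_i^2 = (-0.033)^2 = 0.001089.
  gamma(0) = 5 * (1 + 0.001089) = 5 * 1.001089 = 5.005445, which rounds to 5.0054.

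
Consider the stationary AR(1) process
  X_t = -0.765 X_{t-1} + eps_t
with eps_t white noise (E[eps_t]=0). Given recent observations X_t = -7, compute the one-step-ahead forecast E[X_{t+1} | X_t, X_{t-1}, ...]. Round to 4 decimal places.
E[X_{t+1} \mid \mathcal F_t] = 5.3550

For an AR(p) model X_t = c + sum_i phi_i X_{t-i} + eps_t, the
one-step-ahead conditional mean is
  E[X_{t+1} | X_t, ...] = c + sum_i phi_i X_{t+1-i}.
Substitute known values:
  E[X_{t+1} | ...] = (-0.765) * (-7)
                   = 5.3550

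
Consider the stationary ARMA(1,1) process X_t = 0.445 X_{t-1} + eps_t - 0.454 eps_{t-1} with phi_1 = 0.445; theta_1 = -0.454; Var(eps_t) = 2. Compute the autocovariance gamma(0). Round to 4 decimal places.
\gamma(0) = 2.0002

Multiply the model equation by X_{t-k} and take expectations. With theta_0 = psi_0 = 1 and psi_j the MA(infinity) weights, this gives
  gamma(k) - sum_i phi_i gamma(k-i) = c_k,
  c_k = sigma^2 * sum_{j=k..q} theta_j psi_{j-k}   (c_k = 0 for k > q),
using gamma(-m) = gamma(m).
psi-weights needed (psi_j = theta_j + sum_i phi_i psi_{j-i}):
  psi_1 = theta_1 + phi_1 = -0.454 + (0.445) = -0.009
Right-hand sides:
  c_0 = sigma^2 (1 + theta_1 psi_1) = 2 * (1 + (-0.454)(-0.009)) = 2 * 1.004086 = 2.008172
  c_1 = sigma^2 theta_1 = 2 * (-0.454) = -0.908
  c_2 = 0
Equations for k = 0 and k = 1 (AR order 1):
  gamma(0) = phi_1 gamma(1) + c_0
  gamma(1) = phi_1 gamma(0) + c_1
Substituting the second into the first: gamma(0) (1 - phi_1^2) = c_0 + phi_1 c_1, so
  gamma(0) = (c_0 + phi_1 c_1) / (1 - phi_1^2) = (2.008172 + (0.445)(-0.908)) / (1 - (0.445)^2) = 1.604112 / 0.801975 = 2.000202.
Therefore gamma(0) = 2.0002 (to 4 decimal places).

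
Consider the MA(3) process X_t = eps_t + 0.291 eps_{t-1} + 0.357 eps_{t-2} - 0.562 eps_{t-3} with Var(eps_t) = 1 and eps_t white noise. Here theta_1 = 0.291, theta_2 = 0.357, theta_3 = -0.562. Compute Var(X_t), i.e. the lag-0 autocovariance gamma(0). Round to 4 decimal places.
\gamma(0) = 1.5280

For an MA(q) process X_t = eps_t + sum_i theta_i eps_{t-i} with
Var(eps_t) = sigma^2, the variance is
  gamma(0) = sigma^2 * (1 + sum_i theta_i^2).
  sum_i theta_i^2 = (0.291)^2 + (0.357)^2 + (-0.562)^2 = 0.084681 + 0.127449 + 0.315844 = 0.527974.
  gamma(0) = 1 * (1 + 0.527974) = 1 * 1.527974 = 1.527974, which rounds to 1.5280.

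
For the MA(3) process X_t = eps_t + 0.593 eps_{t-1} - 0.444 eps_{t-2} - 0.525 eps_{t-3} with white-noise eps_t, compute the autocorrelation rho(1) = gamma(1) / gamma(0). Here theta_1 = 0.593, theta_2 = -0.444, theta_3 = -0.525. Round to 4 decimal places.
\rho(1) = 0.3085

For an MA(q) process with theta_0 = 1, the autocovariance is
  gamma(k) = sigma^2 * sum_{i=0..q-k} theta_i * theta_{i+k},
and rho(k) = gamma(k) / gamma(0). Sigma^2 cancels.
  numerator   = (1)*(0.593) + (0.593)*(-0.444) + (-0.444)*(-0.525) = 0.562808.
  denominator = (1)^2 + (0.593)^2 + (-0.444)^2 + (-0.525)^2 = 1.82441.
  rho(1) = 0.562808 / 1.82441 = 0.3085.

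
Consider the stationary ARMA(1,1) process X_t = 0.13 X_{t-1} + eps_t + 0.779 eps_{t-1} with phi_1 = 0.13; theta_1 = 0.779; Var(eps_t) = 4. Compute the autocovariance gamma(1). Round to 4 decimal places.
\gamma(1) = 4.0731

Multiply the model equation by X_{t-k} and take expectations. With theta_0 = psi_0 = 1 and psi_j the MA(infinity) weights, this gives
  gamma(k) - sum_i phi_i gamma(k-i) = c_k,
  c_k = sigma^2 * sum_{j=k..q} theta_j psi_{j-k}   (c_k = 0 for k > q),
using gamma(-m) = gamma(m).
psi-weights needed (psi_j = theta_j + sum_i phi_i psi_{j-i}):
  psi_1 = theta_1 + phi_1 = 0.779 + (0.13) = 0.909
Right-hand sides:
  c_0 = sigma^2 (1 + theta_1 psi_1) = 4 * (1 + (0.779)(0.909)) = 4 * 1.708111 = 6.832444
  c_1 = sigma^2 theta_1 = 4 * (0.779) = 3.116
  c_2 = 0
Equations for k = 0 and k = 1 (AR order 1):
  gamma(0) = phi_1 gamma(1) + c_0
  gamma(1) = phi_1 gamma(0) + c_1
Substituting the second into the first: gamma(0) (1 - phi_1^2) = c_0 + phi_1 c_1, so
  gamma(0) = (c_0 + phi_1 c_1) / (1 - phi_1^2) = (6.832444 + (0.13)(3.116)) / (1 - (0.13)^2) = 7.237524 / 0.9831 = 7.361941.
  gamma(1) = phi_1 gamma(0) + c_1 = (0.13)(7.361941) + (3.116) = 4.073052.
Therefore gamma(1) = 4.0731 (to 4 decimal places).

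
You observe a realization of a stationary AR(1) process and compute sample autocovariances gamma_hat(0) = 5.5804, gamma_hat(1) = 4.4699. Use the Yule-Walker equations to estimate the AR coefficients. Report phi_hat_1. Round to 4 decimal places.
\hat\phi_{1} = 0.8010

The Yule-Walker equations for an AR(p) process read, in matrix form,
  Gamma_p phi = r_p,   with   (Gamma_p)_{ij} = gamma(|i - j|),
                       (r_p)_i = gamma(i),   i,j = 1..p.
Substitute the sample gammas (Toeplitz matrix and right-hand side of size 1):
  Gamma_p = [[5.5804]]
  r_p     = [4.4699]
With p = 1 this is the single equation gamma(0) phi_1 = gamma(1):
  phi_hat_1 = gamma(1) / gamma(0) = 4.4699 / 5.5804 = 0.8010.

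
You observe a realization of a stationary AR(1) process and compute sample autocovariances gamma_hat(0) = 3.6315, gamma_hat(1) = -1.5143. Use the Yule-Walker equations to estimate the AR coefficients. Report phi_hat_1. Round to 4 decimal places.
\hat\phi_{1} = -0.4170

The Yule-Walker equations for an AR(p) process read, in matrix form,
  Gamma_p phi = r_p,   with   (Gamma_p)_{ij} = gamma(|i - j|),
                       (r_p)_i = gamma(i),   i,j = 1..p.
Substitute the sample gammas (Toeplitz matrix and right-hand side of size 1):
  Gamma_p = [[3.6315]]
  r_p     = [-1.5143]
With p = 1 this is the single equation gamma(0) phi_1 = gamma(1):
  phi_hat_1 = gamma(1) / gamma(0) = -1.5143 / 3.6315 = -0.4170.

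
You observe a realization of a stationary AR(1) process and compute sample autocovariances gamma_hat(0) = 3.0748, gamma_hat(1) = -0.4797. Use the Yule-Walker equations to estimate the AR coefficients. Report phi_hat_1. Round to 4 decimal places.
\hat\phi_{1} = -0.1560

The Yule-Walker equations for an AR(p) process read, in matrix form,
  Gamma_p phi = r_p,   with   (Gamma_p)_{ij} = gamma(|i - j|),
                       (r_p)_i = gamma(i),   i,j = 1..p.
Substitute the sample gammas (Toeplitz matrix and right-hand side of size 1):
  Gamma_p = [[3.0748]]
  r_p     = [-0.4797]
With p = 1 this is the single equation gamma(0) phi_1 = gamma(1):
  phi_hat_1 = gamma(1) / gamma(0) = -0.4797 / 3.0748 = -0.1560.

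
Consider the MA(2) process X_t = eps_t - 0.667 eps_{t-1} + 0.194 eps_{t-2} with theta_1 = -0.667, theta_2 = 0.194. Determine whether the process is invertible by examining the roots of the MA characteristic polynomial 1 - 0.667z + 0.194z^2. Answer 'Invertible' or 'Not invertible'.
\text{Invertible}

The MA(q) characteristic polynomial is P(z) = 1 - 0.667z + 0.194z^2.
Invertibility requires all roots to lie outside the unit circle, i.e. |z| > 1 for every root.
Set 1 + (-0.667) z + (0.194) z^2 = 0, i.e. a z^2 + b z + c = 0 with a = 0.194, b = -0.667, c = 1.
Discriminant D = b^2 - 4ac = (-0.667)^2 - 4*(0.194)*1 = 0.444889 - (0.776) = -0.331111.
D < 0, so the roots are the complex-conjugate pair z = (-b +/- i sqrt(-D)) / (2a) = 1.7191 +/- 1.483i.
For a conjugate pair |z|^2 = z * conj(z) = (product of roots) = c/a = 1/(0.194) = 5.154639, so |z| = sqrt(5.154639) = 2.2704 for both roots.
Moduli of all roots: 2.2704, 2.2704.
All moduli strictly greater than 1? Yes.
Verdict: Invertible.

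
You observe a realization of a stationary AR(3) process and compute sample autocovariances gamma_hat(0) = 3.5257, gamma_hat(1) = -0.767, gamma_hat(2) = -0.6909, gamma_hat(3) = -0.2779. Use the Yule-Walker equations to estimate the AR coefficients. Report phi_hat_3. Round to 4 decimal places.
\hat\phi_{3} = -0.2110

The Yule-Walker equations for an AR(p) process read, in matrix form,
  Gamma_p phi = r_p,   with   (Gamma_p)_{ij} = gamma(|i - j|),
                       (r_p)_i = gamma(i),   i,j = 1..p.
Substitute the sample gammas (Toeplitz matrix and right-hand side of size 3):
  Gamma_p = [[3.5257, -0.767, -0.6909], [-0.767, 3.5257, -0.767], [-0.6909, -0.767, 3.5257]]
  r_p     = [-0.767, -0.6909, -0.2779]
Written out (R1..R3):
  (R1) 3.5257 phi_1 - 0.767 phi_2 - 0.6909 phi_3 = -0.767
  (R2) -0.767 phi_1 + 3.5257 phi_2 - 0.767 phi_3 = -0.6909
  (R3) -0.6909 phi_1 - 0.767 phi_2 + 3.5257 phi_3 = -0.2779
Gaussian elimination:
  R2 <- R2 - (-0.767/3.5257) R1 = R2 - (-0.217545) R1:  3.358843 phi_2 - 0.917302 phi_3 = -0.857757
  R3 <- R3 - (-0.6909/3.5257) R1 = R3 - (-0.195961) R1:  -0.917302 phi_2 + 3.39031 phi_3 = -0.428202
  R3 <- R3 - (-0.917302/3.358843) R2 = R3 - (-0.273101) R2:  3.139795 phi_3 = -0.662456
Back-substitution:
  phi_hat_3 = -0.662456 / 3.139795 = -0.210987
  phi_hat_2 = (-0.857757 - (-0.917302)(-0.210987)) / 3.358843 = -0.312994
  phi_hat_1 = (-0.767 - (-0.767)(-0.312994) - (-0.6909)(-0.210987)) / 3.5257 = -0.326981
So phi_hat = [-0.3270, -0.3130, -0.2110].
Therefore phi_hat_3 = -0.2110.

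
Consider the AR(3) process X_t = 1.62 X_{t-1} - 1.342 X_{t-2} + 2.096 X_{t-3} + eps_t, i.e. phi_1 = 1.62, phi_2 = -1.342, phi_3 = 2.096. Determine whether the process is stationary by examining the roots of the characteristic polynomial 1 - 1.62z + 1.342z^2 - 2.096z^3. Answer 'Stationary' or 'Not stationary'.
\text{Not stationary}

The AR(p) characteristic polynomial is P(z) = 1 - 1.62z + 1.342z^2 - 2.096z^3.
Stationarity requires all roots to lie outside the unit circle, i.e. |z| > 1 for every root.
Degree 3: look for a simple real root z0 first, then factor out (1 - z/z0) and solve the remaining quadratic.
Testing z0 = 0.625: P(0.625) = 1 + (-1.62)(0.625) + (1.342)(0.625)^2 + (-2.096)(0.625)^3
  = 1 + (-1.0125) + (0.524219) + (-0.511719) = 0.  So z_0 = 0.625 is a root, |z_0| = 0.625.
Divide out the factor (1 - 1.6 z) = (1 - z/z0) (since 1/z0 = 1.6):
  P(z) = (1 - 1.6 z)(1 + (-0.02) z + (1.31) z^2)
  [check: z-coef -0.02 - (1.6) = -1.62; z^2-coef 1.31 - (1.6)(-0.02) = 1.342; z^3-coef -(1.6)(1.31) = -2.096.]
Remaining roots from the quadratic factor 1 + (-0.02) z + (1.31) z^2:
  Set 1 + (-0.02) z + (1.31) z^2 = 0, i.e. a z^2 + b z + c = 0 with a = 1.31, b = -0.02, c = 1.
  Discriminant D = b^2 - 4ac = (-0.02)^2 - 4*(1.31)*1 = 0.0004 - (5.24) = -5.2396.
  D < 0, so the roots are the complex-conjugate pair z = (-b +/- i sqrt(-D)) / (2a) = 0.0076 +/- 0.8737i.
  For a conjugate pair |z|^2 = z * conj(z) = (product of roots) = c/a = 1/(1.31) = 0.763359, so |z| = sqrt(0.763359) = 0.8737 for both roots.
Moduli of all roots: 0.6250, 0.8737, 0.8737.
All moduli strictly greater than 1? No.
Verdict: Not stationary.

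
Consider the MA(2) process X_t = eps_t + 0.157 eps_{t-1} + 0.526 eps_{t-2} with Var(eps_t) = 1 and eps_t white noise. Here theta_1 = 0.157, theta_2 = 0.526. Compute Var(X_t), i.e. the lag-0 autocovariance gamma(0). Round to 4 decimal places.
\gamma(0) = 1.3013

For an MA(q) process X_t = eps_t + sum_i theta_i eps_{t-i} with
Var(eps_t) = sigma^2, the variance is
  gamma(0) = sigma^2 * (1 + sum_i theta_i^2).
  sum_i theta_i^2 = (0.157)^2 + (0.526)^2 = 0.024649 + 0.276676 = 0.301325.
  gamma(0) = 1 * (1 + 0.301325) = 1 * 1.301325 = 1.301325, which rounds to 1.3013.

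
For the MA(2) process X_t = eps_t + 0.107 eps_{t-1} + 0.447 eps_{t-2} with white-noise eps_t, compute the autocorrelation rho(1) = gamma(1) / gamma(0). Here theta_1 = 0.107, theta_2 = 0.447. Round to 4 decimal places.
\rho(1) = 0.1278

For an MA(q) process with theta_0 = 1, the autocovariance is
  gamma(k) = sigma^2 * sum_{i=0..q-k} theta_i * theta_{i+k},
and rho(k) = gamma(k) / gamma(0). Sigma^2 cancels.
  numerator   = (1)*(0.107) + (0.107)*(0.447) = 0.154829.
  denominator = (1)^2 + (0.107)^2 + (0.447)^2 = 1.211258.
  rho(1) = 0.154829 / 1.211258 = 0.1278.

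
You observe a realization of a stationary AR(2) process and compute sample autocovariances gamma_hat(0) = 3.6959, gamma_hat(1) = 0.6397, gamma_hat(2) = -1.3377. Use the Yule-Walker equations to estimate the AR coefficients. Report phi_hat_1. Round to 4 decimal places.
\hat\phi_{1} = 0.2430

The Yule-Walker equations for an AR(p) process read, in matrix form,
  Gamma_p phi = r_p,   with   (Gamma_p)_{ij} = gamma(|i - j|),
                       (r_p)_i = gamma(i),   i,j = 1..p.
Substitute the sample gammas (Toeplitz matrix and right-hand side of size 2):
  Gamma_p = [[3.6959, 0.6397], [0.6397, 3.6959]]
  r_p     = [0.6397, -1.3377]
Written out:
  3.6959 phi_1 + 0.6397 phi_2 = 0.6397
  0.6397 phi_1 + 3.6959 phi_2 = -1.3377
Solve by Cramer's rule:
  det = gamma(0)^2 - gamma(1)^2 = (3.6959)^2 - (0.6397)^2 = 13.65967681 - 0.40921609 = 13.25046072
  phi_hat_1 = [gamma(1) gamma(0) - gamma(1) gamma(2)] / det = [(0.6397)(3.6959) - (0.6397)(-1.3377)] / 13.25046072 = 3.21999392 / 13.25046072 = 0.243
  phi_hat_2 = [gamma(0) gamma(2) - gamma(1)^2] / det = [(3.6959)(-1.3377) - (0.6397)^2] / 13.25046072 = -5.35322152 / 13.25046072 = -0.404
So phi_hat = [0.2430, -0.4040].
Therefore phi_hat_1 = 0.2430.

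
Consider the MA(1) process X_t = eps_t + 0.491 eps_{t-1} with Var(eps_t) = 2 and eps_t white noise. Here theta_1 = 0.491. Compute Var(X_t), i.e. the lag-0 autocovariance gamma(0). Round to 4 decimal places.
\gamma(0) = 2.4822

For an MA(q) process X_t = eps_t + sum_i theta_i eps_{t-i} with
Var(eps_t) = sigma^2, the variance is
  gamma(0) = sigma^2 * (1 + sum_i theta_i^2).
  sum_i theta_i^2 = (0.491)^2 = 0.241081.
  gamma(0) = 2 * (1 + 0.241081) = 2 * 1.241081 = 2.482162, which rounds to 2.4822.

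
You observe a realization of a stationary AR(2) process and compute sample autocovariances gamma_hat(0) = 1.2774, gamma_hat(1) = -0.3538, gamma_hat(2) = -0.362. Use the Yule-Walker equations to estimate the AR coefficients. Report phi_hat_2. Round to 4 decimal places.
\hat\phi_{2} = -0.3900

The Yule-Walker equations for an AR(p) process read, in matrix form,
  Gamma_p phi = r_p,   with   (Gamma_p)_{ij} = gamma(|i - j|),
                       (r_p)_i = gamma(i),   i,j = 1..p.
Substitute the sample gammas (Toeplitz matrix and right-hand side of size 2):
  Gamma_p = [[1.2774, -0.3538], [-0.3538, 1.2774]]
  r_p     = [-0.3538, -0.362]
Written out:
  1.2774 phi_1 - 0.3538 phi_2 = -0.3538
  -0.3538 phi_1 + 1.2774 phi_2 = -0.362
Solve by Cramer's rule:
  det = gamma(0)^2 - gamma(1)^2 = (1.2774)^2 - (-0.3538)^2 = 1.63175076 - 0.12517444 = 1.50657632
  phi_hat_1 = [gamma(1) gamma(0) - gamma(1) gamma(2)] / det = [(-0.3538)(1.2774) - (-0.3538)(-0.362)] / 1.50657632 = -0.58001972 / 1.50657632 = -0.385
  phi_hat_2 = [gamma(0) gamma(2) - gamma(1)^2] / det = [(1.2774)(-0.362) - (-0.3538)^2] / 1.50657632 = -0.58759324 / 1.50657632 = -0.39
So phi_hat = [-0.3850, -0.3900].
Therefore phi_hat_2 = -0.3900.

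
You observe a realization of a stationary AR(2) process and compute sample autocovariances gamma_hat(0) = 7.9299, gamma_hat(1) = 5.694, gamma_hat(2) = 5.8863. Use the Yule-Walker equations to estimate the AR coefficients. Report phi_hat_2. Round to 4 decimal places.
\hat\phi_{2} = 0.4680

The Yule-Walker equations for an AR(p) process read, in matrix form,
  Gamma_p phi = r_p,   with   (Gamma_p)_{ij} = gamma(|i - j|),
                       (r_p)_i = gamma(i),   i,j = 1..p.
Substitute the sample gammas (Toeplitz matrix and right-hand side of size 2):
  Gamma_p = [[7.9299, 5.694], [5.694, 7.9299]]
  r_p     = [5.694, 5.8863]
Written out:
  7.9299 phi_1 + 5.694 phi_2 = 5.694
  5.694 phi_1 + 7.9299 phi_2 = 5.8863
Solve by Cramer's rule:
  det = gamma(0)^2 - gamma(1)^2 = (7.9299)^2 - (5.694)^2 = 62.88331401 - 32.421636 = 30.46167801
  phi_hat_1 = [gamma(1) gamma(0) - gamma(1) gamma(2)] / det = [(5.694)(7.9299) - (5.694)(5.8863)] / 30.46167801 = 11.6362584 / 30.46167801 = 0.382
  phi_hat_2 = [gamma(0) gamma(2) - gamma(1)^2] / det = [(7.9299)(5.8863) - (5.694)^2] / 30.46167801 = 14.25613437 / 30.46167801 = 0.468
So phi_hat = [0.3820, 0.4680].
Therefore phi_hat_2 = 0.4680.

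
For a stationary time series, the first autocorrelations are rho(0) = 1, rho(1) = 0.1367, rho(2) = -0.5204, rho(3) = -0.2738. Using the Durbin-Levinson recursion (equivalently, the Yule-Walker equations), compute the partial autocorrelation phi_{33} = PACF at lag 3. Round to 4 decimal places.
\phi_{33} = -0.1291

The PACF at lag k is phi_{kk}, the last component of the solution
to the Yule-Walker system G_k phi = r_k where
  (G_k)_{ij} = rho(|i - j|), (r_k)_i = rho(i), i,j = 1..k.
Equivalently, Durbin-Levinson gives phi_{kk} iteratively:
  phi_{11} = rho(1)
  phi_{kk} = [rho(k) - sum_{j=1..k-1} phi_{k-1,j} rho(k-j)]
            / [1 - sum_{j=1..k-1} phi_{k-1,j} rho(j)],
  phi_{k,j} = phi_{k-1,j} - phi_{kk} phi_{k-1,k-j},  j = 1..k-1.
Step k = 1:
  phi_11 = rho(1) = 0.1367.
Step k = 2:
  phi_22 = [rho(2) - phi_11 rho(1)] / [1 - phi_11 rho(1)] = [-0.5204 - (0.1367)(0.1367)] / [1 - (0.1367)(0.1367)]
         = -0.53908689 / 0.98131311 = -0.549353.
  Update: phi_21 = phi_11 - phi_22 phi_11 = 0.1367 - (-0.549353)(0.1367) = 0.211796.
Step k = 3:
  phi_33 = [rho(3) - phi_21 rho(2) - phi_22 rho(1)] / [1 - phi_21 rho(1) - phi_22 rho(2)]
    numerator   = -0.2738 - (0.211796)(-0.5204) - (-0.549353)(0.1367) = -0.0884846
    denominator = 1 - (0.211796)(0.1367) - (-0.549353)(-0.5204) = 0.68516434
  phi_33 = -0.0884846 / 0.68516434 = -0.1291.
Therefore phi_{33} = -0.1291.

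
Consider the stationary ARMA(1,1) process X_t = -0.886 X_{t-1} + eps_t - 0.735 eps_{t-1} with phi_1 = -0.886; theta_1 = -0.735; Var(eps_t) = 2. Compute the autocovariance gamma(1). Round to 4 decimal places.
\gamma(1) = -24.8982

Multiply the model equation by X_{t-k} and take expectations. With theta_0 = psi_0 = 1 and psi_j the MA(infinity) weights, this gives
  gamma(k) - sum_i phi_i gamma(k-i) = c_k,
  c_k = sigma^2 * sum_{j=k..q} theta_j psi_{j-k}   (c_k = 0 for k > q),
using gamma(-m) = gamma(m).
psi-weights needed (psi_j = theta_j + sum_i phi_i psi_{j-i}):
  psi_1 = theta_1 + phi_1 = -0.735 + (-0.886) = -1.621
Right-hand sides:
  c_0 = sigma^2 (1 + theta_1 psi_1) = 2 * (1 + (-0.735)(-1.621)) = 2 * 2.191435 = 4.38287
  c_1 = sigma^2 theta_1 = 2 * (-0.735) = -1.47
  c_2 = 0
Equations for k = 0 and k = 1 (AR order 1):
  gamma(0) = phi_1 gamma(1) + c_0
  gamma(1) = phi_1 gamma(0) + c_1
Substituting the second into the first: gamma(0) (1 - phi_1^2) = c_0 + phi_1 c_1, so
  gamma(0) = (c_0 + phi_1 c_1) / (1 - phi_1^2) = (4.38287 + (-0.886)(-1.47)) / (1 - (-0.886)^2) = 5.68529 / 0.215004 = 26.442717.
  gamma(1) = phi_1 gamma(0) + c_1 = (-0.886)(26.442717) + (-1.47) = -24.898248.
Therefore gamma(1) = -24.8982 (to 4 decimal places).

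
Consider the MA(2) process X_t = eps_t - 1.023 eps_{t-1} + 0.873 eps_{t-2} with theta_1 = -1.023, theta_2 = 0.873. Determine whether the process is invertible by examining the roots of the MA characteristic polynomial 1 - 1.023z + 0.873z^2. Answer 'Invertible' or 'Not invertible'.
\text{Invertible}

The MA(q) characteristic polynomial is P(z) = 1 - 1.023z + 0.873z^2.
Invertibility requires all roots to lie outside the unit circle, i.e. |z| > 1 for every root.
Set 1 + (-1.023) z + (0.873) z^2 = 0, i.e. a z^2 + b z + c = 0 with a = 0.873, b = -1.023, c = 1.
Discriminant D = b^2 - 4ac = (-1.023)^2 - 4*(0.873)*1 = 1.046529 - (3.492) = -2.445471.
D < 0, so the roots are the complex-conjugate pair z = (-b +/- i sqrt(-D)) / (2a) = 0.5859 +/- 0.8956i.
For a conjugate pair |z|^2 = z * conj(z) = (product of roots) = c/a = 1/(0.873) = 1.145475, so |z| = sqrt(1.145475) = 1.0703 for both roots.
Moduli of all roots: 1.0703, 1.0703.
All moduli strictly greater than 1? Yes.
Verdict: Invertible.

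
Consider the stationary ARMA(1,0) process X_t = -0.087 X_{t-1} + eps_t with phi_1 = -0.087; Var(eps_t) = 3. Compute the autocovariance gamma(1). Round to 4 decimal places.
\gamma(1) = -0.2630

Multiply the model equation by X_{t-k} and take expectations. With theta_0 = psi_0 = 1 and psi_j the MA(infinity) weights, this gives
  gamma(k) - sum_i phi_i gamma(k-i) = c_k,
  c_k = sigma^2 * sum_{j=k..q} theta_j psi_{j-k}   (c_k = 0 for k > q),
using gamma(-m) = gamma(m).
Pure AR (q = 0): c_0 = sigma^2 = 3, c_k = 0 for k >= 1.
Equations for k = 0 and k = 1 (AR order 1):
  gamma(0) = phi_1 gamma(1) + c_0
  gamma(1) = phi_1 gamma(0) + c_1
Substituting the second into the first: gamma(0) (1 - phi_1^2) = c_0 + phi_1 c_1, so
  gamma(0) = c_0 / (1 - phi_1^2) = 3 / (1 - (-0.087)^2) = 3 / 0.992431 = 3.02288.
  gamma(1) = phi_1 gamma(0) = (-0.087)(3.02288) = -0.262991.
Therefore gamma(1) = -0.2630 (to 4 decimal places).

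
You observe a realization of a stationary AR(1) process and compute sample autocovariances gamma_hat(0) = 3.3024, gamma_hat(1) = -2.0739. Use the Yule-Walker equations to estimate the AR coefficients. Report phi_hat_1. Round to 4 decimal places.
\hat\phi_{1} = -0.6280

The Yule-Walker equations for an AR(p) process read, in matrix form,
  Gamma_p phi = r_p,   with   (Gamma_p)_{ij} = gamma(|i - j|),
                       (r_p)_i = gamma(i),   i,j = 1..p.
Substitute the sample gammas (Toeplitz matrix and right-hand side of size 1):
  Gamma_p = [[3.3024]]
  r_p     = [-2.0739]
With p = 1 this is the single equation gamma(0) phi_1 = gamma(1):
  phi_hat_1 = gamma(1) / gamma(0) = -2.0739 / 3.3024 = -0.6280.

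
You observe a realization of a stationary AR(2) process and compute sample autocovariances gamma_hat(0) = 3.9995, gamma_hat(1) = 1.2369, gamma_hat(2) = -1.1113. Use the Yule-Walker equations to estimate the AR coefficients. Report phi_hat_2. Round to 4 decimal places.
\hat\phi_{2} = -0.4130

The Yule-Walker equations for an AR(p) process read, in matrix form,
  Gamma_p phi = r_p,   with   (Gamma_p)_{ij} = gamma(|i - j|),
                       (r_p)_i = gamma(i),   i,j = 1..p.
Substitute the sample gammas (Toeplitz matrix and right-hand side of size 2):
  Gamma_p = [[3.9995, 1.2369], [1.2369, 3.9995]]
  r_p     = [1.2369, -1.1113]
Written out:
  3.9995 phi_1 + 1.2369 phi_2 = 1.2369
  1.2369 phi_1 + 3.9995 phi_2 = -1.1113
Solve by Cramer's rule:
  det = gamma(0)^2 - gamma(1)^2 = (3.9995)^2 - (1.2369)^2 = 15.99600025 - 1.52992161 = 14.46607864
  phi_hat_1 = [gamma(1) gamma(0) - gamma(1) gamma(2)] / det = [(1.2369)(3.9995) - (1.2369)(-1.1113)] / 14.46607864 = 6.32154852 / 14.46607864 = 0.437
  phi_hat_2 = [gamma(0) gamma(2) - gamma(1)^2] / det = [(3.9995)(-1.1113) - (1.2369)^2] / 14.46607864 = -5.97456596 / 14.46607864 = -0.413
So phi_hat = [0.4370, -0.4130].
Therefore phi_hat_2 = -0.4130.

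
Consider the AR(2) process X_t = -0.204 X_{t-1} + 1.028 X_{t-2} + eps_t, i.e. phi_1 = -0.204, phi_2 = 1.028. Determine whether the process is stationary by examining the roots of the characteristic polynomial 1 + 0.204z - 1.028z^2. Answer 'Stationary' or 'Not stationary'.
\text{Not stationary}

The AR(p) characteristic polynomial is P(z) = 1 + 0.204z - 1.028z^2.
Stationarity requires all roots to lie outside the unit circle, i.e. |z| > 1 for every root.
Set 1 + (0.204) z + (-1.028) z^2 = 0, i.e. a z^2 + b z + c = 0 with a = -1.028, b = 0.204, c = 1.
Discriminant D = b^2 - 4ac = (0.204)^2 - 4*(-1.028)*1 = 0.041616 - (-4.112) = 4.153616.
D >= 0, so the roots are real: z = (-b +/- sqrt(D)) / (2a) = (-0.204 +/- 2.038042) / (-2.056).
  z_1 = (-0.204 + 2.038042) / (-2.056) = -0.892,   |z_1| = 0.892.
  z_2 = (-0.204 - 2.038042) / (-2.056) = 1.0905,   |z_2| = 1.0905.
Moduli of all roots: 0.8920, 1.0905.
All moduli strictly greater than 1? No.
Verdict: Not stationary.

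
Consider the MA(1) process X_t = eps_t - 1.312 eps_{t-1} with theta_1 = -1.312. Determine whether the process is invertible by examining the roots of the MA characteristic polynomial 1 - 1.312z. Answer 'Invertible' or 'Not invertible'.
\text{Not invertible}

The MA(q) characteristic polynomial is P(z) = 1 - 1.312z.
Invertibility requires all roots to lie outside the unit circle, i.e. |z| > 1 for every root.
This is linear in z: 1 + (-1.312) z = 0  =>  z = -1/(-1.312) = 0.762195,  |z| = 0.762195.
Moduli of all roots: 0.7622.
All moduli strictly greater than 1? No.
Verdict: Not invertible.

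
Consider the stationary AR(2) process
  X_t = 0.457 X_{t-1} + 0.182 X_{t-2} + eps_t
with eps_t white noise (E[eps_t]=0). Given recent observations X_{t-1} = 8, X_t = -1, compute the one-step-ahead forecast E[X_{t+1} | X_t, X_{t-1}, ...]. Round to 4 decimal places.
E[X_{t+1} \mid \mathcal F_t] = 0.9990

For an AR(p) model X_t = c + sum_i phi_i X_{t-i} + eps_t, the
one-step-ahead conditional mean is
  E[X_{t+1} | X_t, ...] = c + sum_i phi_i X_{t+1-i}.
Substitute known values:
  E[X_{t+1} | ...] = (0.457) * (-1) + (0.182) * (8)
                   = 0.9990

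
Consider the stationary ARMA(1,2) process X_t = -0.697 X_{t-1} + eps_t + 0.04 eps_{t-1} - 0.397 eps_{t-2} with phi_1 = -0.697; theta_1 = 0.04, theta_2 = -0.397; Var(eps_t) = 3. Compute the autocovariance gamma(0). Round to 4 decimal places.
\gamma(0) = 4.3166

Multiply the model equation by X_{t-k} and take expectations. With theta_0 = psi_0 = 1 and psi_j the MA(infinity) weights, this gives
  gamma(k) - sum_i phi_i gamma(k-i) = c_k,
  c_k = sigma^2 * sum_{j=k..q} theta_j psi_{j-k}   (c_k = 0 for k > q),
using gamma(-m) = gamma(m).
psi-weights needed (psi_j = theta_j + sum_i phi_i psi_{j-i}):
  psi_1 = theta_1 + phi_1 = 0.04 + (-0.697) = -0.657
  psi_2 = theta_2 + phi_1 psi_1 = -0.397 + (-0.697)(-0.657) = 0.060929
Right-hand sides:
  c_0 = sigma^2 (1 + theta_1 psi_1 + theta_2 psi_2) = 3 * (1 + (0.04)(-0.657) + (-0.397)(0.060929)) = 3 * 0.949531 = 2.848594
  c_1 = sigma^2 (theta_1 + theta_2 psi_1) = 3 * (0.04 + (-0.397)(-0.657)) = 0.902487
  c_2 = sigma^2 theta_2 = 3 * (-0.397) = -1.191
Equations for k = 0 and k = 1 (AR order 1):
  gamma(0) = phi_1 gamma(1) + c_0
  gamma(1) = phi_1 gamma(0) + c_1
Substituting the second into the first: gamma(0) (1 - phi_1^2) = c_0 + phi_1 c_1, so
  gamma(0) = (c_0 + phi_1 c_1) / (1 - phi_1^2) = (2.848594 + (-0.697)(0.902487)) / (1 - (-0.697)^2) = 2.21956 / 0.514191 = 4.316606.
Therefore gamma(0) = 4.3166 (to 4 decimal places).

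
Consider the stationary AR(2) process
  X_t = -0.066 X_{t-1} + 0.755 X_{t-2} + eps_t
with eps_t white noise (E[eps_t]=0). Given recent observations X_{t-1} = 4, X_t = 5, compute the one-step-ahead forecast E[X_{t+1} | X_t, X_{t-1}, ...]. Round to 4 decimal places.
E[X_{t+1} \mid \mathcal F_t] = 2.6900

For an AR(p) model X_t = c + sum_i phi_i X_{t-i} + eps_t, the
one-step-ahead conditional mean is
  E[X_{t+1} | X_t, ...] = c + sum_i phi_i X_{t+1-i}.
Substitute known values:
  E[X_{t+1} | ...] = (-0.066) * (5) + (0.755) * (4)
                   = 2.6900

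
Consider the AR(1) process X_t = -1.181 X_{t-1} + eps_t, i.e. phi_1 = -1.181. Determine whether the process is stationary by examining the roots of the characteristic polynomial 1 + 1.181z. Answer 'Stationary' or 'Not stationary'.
\text{Not stationary}

The AR(p) characteristic polynomial is P(z) = 1 + 1.181z.
Stationarity requires all roots to lie outside the unit circle, i.e. |z| > 1 for every root.
This is linear in z: 1 + (1.181) z = 0  =>  z = -1/(1.181) = -0.84674,  |z| = 0.84674.
Moduli of all roots: 0.8467.
All moduli strictly greater than 1? No.
Verdict: Not stationary.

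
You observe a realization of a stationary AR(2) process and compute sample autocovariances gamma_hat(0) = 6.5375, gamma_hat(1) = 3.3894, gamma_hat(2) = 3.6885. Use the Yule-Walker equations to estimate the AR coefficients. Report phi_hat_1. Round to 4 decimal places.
\hat\phi_{1} = 0.3090

The Yule-Walker equations for an AR(p) process read, in matrix form,
  Gamma_p phi = r_p,   with   (Gamma_p)_{ij} = gamma(|i - j|),
                       (r_p)_i = gamma(i),   i,j = 1..p.
Substitute the sample gammas (Toeplitz matrix and right-hand side of size 2):
  Gamma_p = [[6.5375, 3.3894], [3.3894, 6.5375]]
  r_p     = [3.3894, 3.6885]
Written out:
  6.5375 phi_1 + 3.3894 phi_2 = 3.3894
  3.3894 phi_1 + 6.5375 phi_2 = 3.6885
Solve by Cramer's rule:
  det = gamma(0)^2 - gamma(1)^2 = (6.5375)^2 - (3.3894)^2 = 42.73890625 - 11.48803236 = 31.25087389
  phi_hat_1 = [gamma(1) gamma(0) - gamma(1) gamma(2)] / det = [(3.3894)(6.5375) - (3.3894)(3.6885)] / 31.25087389 = 9.6564006 / 31.25087389 = 0.309
  phi_hat_2 = [gamma(0) gamma(2) - gamma(1)^2] / det = [(6.5375)(3.6885) - (3.3894)^2] / 31.25087389 = 12.62553639 / 31.25087389 = 0.404
So phi_hat = [0.3090, 0.4040].
Therefore phi_hat_1 = 0.3090.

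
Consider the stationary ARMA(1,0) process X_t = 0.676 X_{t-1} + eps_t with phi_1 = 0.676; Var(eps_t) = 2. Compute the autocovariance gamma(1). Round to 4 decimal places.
\gamma(1) = 2.4898

Multiply the model equation by X_{t-k} and take expectations. With theta_0 = psi_0 = 1 and psi_j the MA(infinity) weights, this gives
  gamma(k) - sum_i phi_i gamma(k-i) = c_k,
  c_k = sigma^2 * sum_{j=k..q} theta_j psi_{j-k}   (c_k = 0 for k > q),
using gamma(-m) = gamma(m).
Pure AR (q = 0): c_0 = sigma^2 = 2, c_k = 0 for k >= 1.
Equations for k = 0 and k = 1 (AR order 1):
  gamma(0) = phi_1 gamma(1) + c_0
  gamma(1) = phi_1 gamma(0) + c_1
Substituting the second into the first: gamma(0) (1 - phi_1^2) = c_0 + phi_1 c_1, so
  gamma(0) = c_0 / (1 - phi_1^2) = 2 / (1 - (0.676)^2) = 2 / 0.543024 = 3.683078.
  gamma(1) = phi_1 gamma(0) = (0.676)(3.683078) = 2.489761.
Therefore gamma(1) = 2.4898 (to 4 decimal places).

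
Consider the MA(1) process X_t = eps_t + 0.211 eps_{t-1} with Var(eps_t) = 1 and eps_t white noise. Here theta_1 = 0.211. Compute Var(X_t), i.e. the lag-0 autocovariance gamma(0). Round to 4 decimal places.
\gamma(0) = 1.0445

For an MA(q) process X_t = eps_t + sum_i theta_i eps_{t-i} with
Var(eps_t) = sigma^2, the variance is
  gamma(0) = sigma^2 * (1 + sum_i theta_i^2).
  sum_i theta_i^2 = (0.211)^2 = 0.044521.
  gamma(0) = 1 * (1 + 0.044521) = 1 * 1.044521 = 1.044521, which rounds to 1.0445.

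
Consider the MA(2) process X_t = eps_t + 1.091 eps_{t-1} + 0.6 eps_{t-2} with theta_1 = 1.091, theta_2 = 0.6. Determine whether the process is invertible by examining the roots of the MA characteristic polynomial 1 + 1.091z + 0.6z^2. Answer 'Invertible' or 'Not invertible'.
\text{Invertible}

The MA(q) characteristic polynomial is P(z) = 1 + 1.091z + 0.6z^2.
Invertibility requires all roots to lie outside the unit circle, i.e. |z| > 1 for every root.
Set 1 + (1.091) z + (0.6) z^2 = 0, i.e. a z^2 + b z + c = 0 with a = 0.6, b = 1.091, c = 1.
Discriminant D = b^2 - 4ac = (1.091)^2 - 4*(0.6)*1 = 1.190281 - (2.4) = -1.209719.
D < 0, so the roots are the complex-conjugate pair z = (-b +/- i sqrt(-D)) / (2a) = -0.9092 +/- 0.9166i.
For a conjugate pair |z|^2 = z * conj(z) = (product of roots) = c/a = 1/(0.6) = 1.666667, so |z| = sqrt(1.666667) = 1.291 for both roots.
Moduli of all roots: 1.2910, 1.2910.
All moduli strictly greater than 1? Yes.
Verdict: Invertible.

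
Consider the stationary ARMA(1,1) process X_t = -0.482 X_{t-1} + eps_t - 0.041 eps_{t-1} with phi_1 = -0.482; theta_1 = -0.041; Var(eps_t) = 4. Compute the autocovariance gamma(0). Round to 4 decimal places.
\gamma(0) = 5.4252

Multiply the model equation by X_{t-k} and take expectations. With theta_0 = psi_0 = 1 and psi_j the MA(infinity) weights, this gives
  gamma(k) - sum_i phi_i gamma(k-i) = c_k,
  c_k = sigma^2 * sum_{j=k..q} theta_j psi_{j-k}   (c_k = 0 for k > q),
using gamma(-m) = gamma(m).
psi-weights needed (psi_j = theta_j + sum_i phi_i psi_{j-i}):
  psi_1 = theta_1 + phi_1 = -0.041 + (-0.482) = -0.523
Right-hand sides:
  c_0 = sigma^2 (1 + theta_1 psi_1) = 4 * (1 + (-0.041)(-0.523)) = 4 * 1.021443 = 4.085772
  c_1 = sigma^2 theta_1 = 4 * (-0.041) = -0.164
  c_2 = 0
Equations for k = 0 and k = 1 (AR order 1):
  gamma(0) = phi_1 gamma(1) + c_0
  gamma(1) = phi_1 gamma(0) + c_1
Substituting the second into the first: gamma(0) (1 - phi_1^2) = c_0 + phi_1 c_1, so
  gamma(0) = (c_0 + phi_1 c_1) / (1 - phi_1^2) = (4.085772 + (-0.482)(-0.164)) / (1 - (-0.482)^2) = 4.16482 / 0.767676 = 5.425231.
Therefore gamma(0) = 5.4252 (to 4 decimal places).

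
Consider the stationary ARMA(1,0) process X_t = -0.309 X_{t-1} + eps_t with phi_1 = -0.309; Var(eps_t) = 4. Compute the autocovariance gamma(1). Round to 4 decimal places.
\gamma(1) = -1.3665

Multiply the model equation by X_{t-k} and take expectations. With theta_0 = psi_0 = 1 and psi_j the MA(infinity) weights, this gives
  gamma(k) - sum_i phi_i gamma(k-i) = c_k,
  c_k = sigma^2 * sum_{j=k..q} theta_j psi_{j-k}   (c_k = 0 for k > q),
using gamma(-m) = gamma(m).
Pure AR (q = 0): c_0 = sigma^2 = 4, c_k = 0 for k >= 1.
Equations for k = 0 and k = 1 (AR order 1):
  gamma(0) = phi_1 gamma(1) + c_0
  gamma(1) = phi_1 gamma(0) + c_1
Substituting the second into the first: gamma(0) (1 - phi_1^2) = c_0 + phi_1 c_1, so
  gamma(0) = c_0 / (1 - phi_1^2) = 4 / (1 - (-0.309)^2) = 4 / 0.904519 = 4.42224.
  gamma(1) = phi_1 gamma(0) = (-0.309)(4.42224) = -1.366472.
Therefore gamma(1) = -1.3665 (to 4 decimal places).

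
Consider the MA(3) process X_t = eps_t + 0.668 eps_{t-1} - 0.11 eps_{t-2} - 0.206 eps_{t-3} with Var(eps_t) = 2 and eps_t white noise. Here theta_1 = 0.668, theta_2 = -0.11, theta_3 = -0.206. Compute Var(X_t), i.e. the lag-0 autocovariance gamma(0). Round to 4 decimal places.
\gamma(0) = 3.0015

For an MA(q) process X_t = eps_t + sum_i theta_i eps_{t-i} with
Var(eps_t) = sigma^2, the variance is
  gamma(0) = sigma^2 * (1 + sum_i theta_i^2).
  sum_i theta_i^2 = (0.668)^2 + (-0.11)^2 + (-0.206)^2 = 0.446224 + 0.0121 + 0.042436 = 0.50076.
  gamma(0) = 2 * (1 + 0.50076) = 2 * 1.50076 = 3.00152, which rounds to 3.0015.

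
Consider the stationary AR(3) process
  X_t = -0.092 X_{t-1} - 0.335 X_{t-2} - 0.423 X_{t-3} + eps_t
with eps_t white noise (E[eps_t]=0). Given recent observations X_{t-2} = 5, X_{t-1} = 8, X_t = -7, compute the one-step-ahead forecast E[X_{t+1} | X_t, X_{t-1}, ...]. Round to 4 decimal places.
E[X_{t+1} \mid \mathcal F_t] = -4.1510

For an AR(p) model X_t = c + sum_i phi_i X_{t-i} + eps_t, the
one-step-ahead conditional mean is
  E[X_{t+1} | X_t, ...] = c + sum_i phi_i X_{t+1-i}.
Substitute known values:
  E[X_{t+1} | ...] = (-0.092) * (-7) + (-0.335) * (8) + (-0.423) * (5)
                   = -4.1510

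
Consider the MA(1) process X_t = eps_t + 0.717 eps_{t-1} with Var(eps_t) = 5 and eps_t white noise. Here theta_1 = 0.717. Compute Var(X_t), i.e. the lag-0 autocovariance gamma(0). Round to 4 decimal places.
\gamma(0) = 7.5704

For an MA(q) process X_t = eps_t + sum_i theta_i eps_{t-i} with
Var(eps_t) = sigma^2, the variance is
  gamma(0) = sigma^2 * (1 + sum_i theta_i^2).
  sum_i theta_i^2 = (0.717)^2 = 0.514089.
  gamma(0) = 5 * (1 + 0.514089) = 5 * 1.514089 = 7.570445, which rounds to 7.5704.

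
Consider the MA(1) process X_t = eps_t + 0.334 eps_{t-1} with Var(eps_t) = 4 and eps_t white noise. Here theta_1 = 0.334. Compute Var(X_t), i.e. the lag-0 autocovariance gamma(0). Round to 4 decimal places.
\gamma(0) = 4.4462

For an MA(q) process X_t = eps_t + sum_i theta_i eps_{t-i} with
Var(eps_t) = sigma^2, the variance is
  gamma(0) = sigma^2 * (1 + sum_i theta_i^2).
  sum_i theta_i^2 = (0.334)^2 = 0.111556.
  gamma(0) = 4 * (1 + 0.111556) = 4 * 1.111556 = 4.446224, which rounds to 4.4462.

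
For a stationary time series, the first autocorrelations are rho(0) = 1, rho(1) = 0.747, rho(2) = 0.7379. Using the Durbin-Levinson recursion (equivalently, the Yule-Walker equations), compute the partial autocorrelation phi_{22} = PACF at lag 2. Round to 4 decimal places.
\phi_{22} = 0.4070

The PACF at lag k is phi_{kk}, the last component of the solution
to the Yule-Walker system G_k phi = r_k where
  (G_k)_{ij} = rho(|i - j|), (r_k)_i = rho(i), i,j = 1..k.
Equivalently, Durbin-Levinson gives phi_{kk} iteratively:
  phi_{11} = rho(1)
  phi_{kk} = [rho(k) - sum_{j=1..k-1} phi_{k-1,j} rho(k-j)]
            / [1 - sum_{j=1..k-1} phi_{k-1,j} rho(j)],
  phi_{k,j} = phi_{k-1,j} - phi_{kk} phi_{k-1,k-j},  j = 1..k-1.
Step k = 1:
  phi_11 = rho(1) = 0.747.
Step k = 2:
  phi_22 = [rho(2) - phi_11 rho(1)] / [1 - phi_11 rho(1)] = [0.7379 - (0.747)(0.747)] / [1 - (0.747)(0.747)]
         = 0.179891 / 0.441991 = 0.407.
Therefore phi_{22} = 0.4070.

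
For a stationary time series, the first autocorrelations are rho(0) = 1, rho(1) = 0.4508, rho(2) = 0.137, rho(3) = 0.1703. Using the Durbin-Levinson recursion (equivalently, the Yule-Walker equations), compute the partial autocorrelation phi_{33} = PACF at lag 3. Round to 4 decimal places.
\phi_{33} = 0.1780

The PACF at lag k is phi_{kk}, the last component of the solution
to the Yule-Walker system G_k phi = r_k where
  (G_k)_{ij} = rho(|i - j|), (r_k)_i = rho(i), i,j = 1..k.
Equivalently, Durbin-Levinson gives phi_{kk} iteratively:
  phi_{11} = rho(1)
  phi_{kk} = [rho(k) - sum_{j=1..k-1} phi_{k-1,j} rho(k-j)]
            / [1 - sum_{j=1..k-1} phi_{k-1,j} rho(j)],
  phi_{k,j} = phi_{k-1,j} - phi_{kk} phi_{k-1,k-j},  j = 1..k-1.
Step k = 1:
  phi_11 = rho(1) = 0.4508.
Step k = 2:
  phi_22 = [rho(2) - phi_11 rho(1)] / [1 - phi_11 rho(1)] = [0.137 - (0.4508)(0.4508)] / [1 - (0.4508)(0.4508)]
         = -0.06622064 / 0.79677936 = -0.08311.
  Update: phi_21 = phi_11 - phi_22 phi_11 = 0.4508 - (-0.08311)(0.4508) = 0.488266.
Step k = 3:
  phi_33 = [rho(3) - phi_21 rho(2) - phi_22 rho(1)] / [1 - phi_21 rho(1) - phi_22 rho(2)]
    numerator   = 0.1703 - (0.488266)(0.137) - (-0.08311)(0.4508) = 0.1408737
    denominator = 1 - (0.488266)(0.4508) - (-0.08311)(0.137) = 0.79127574
  phi_33 = 0.1408737 / 0.79127574 = 0.178.
Therefore phi_{33} = 0.1780.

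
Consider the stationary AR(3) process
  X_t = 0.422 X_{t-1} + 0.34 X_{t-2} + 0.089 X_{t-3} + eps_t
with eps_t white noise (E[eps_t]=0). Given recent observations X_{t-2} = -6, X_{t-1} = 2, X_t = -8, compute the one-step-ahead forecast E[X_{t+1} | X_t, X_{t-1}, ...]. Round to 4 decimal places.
E[X_{t+1} \mid \mathcal F_t] = -3.2300

For an AR(p) model X_t = c + sum_i phi_i X_{t-i} + eps_t, the
one-step-ahead conditional mean is
  E[X_{t+1} | X_t, ...] = c + sum_i phi_i X_{t+1-i}.
Substitute known values:
  E[X_{t+1} | ...] = (0.422) * (-8) + (0.34) * (2) + (0.089) * (-6)
                   = -3.2300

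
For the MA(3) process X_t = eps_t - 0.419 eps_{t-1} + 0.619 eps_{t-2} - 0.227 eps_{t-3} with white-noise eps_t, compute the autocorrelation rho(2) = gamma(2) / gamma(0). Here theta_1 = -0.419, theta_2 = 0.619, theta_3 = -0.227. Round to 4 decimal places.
\rho(2) = 0.4435

For an MA(q) process with theta_0 = 1, the autocovariance is
  gamma(k) = sigma^2 * sum_{i=0..q-k} theta_i * theta_{i+k},
and rho(k) = gamma(k) / gamma(0). Sigma^2 cancels.
  numerator   = (1)*(0.619) + (-0.419)*(-0.227) = 0.714113.
  denominator = (1)^2 + (-0.419)^2 + (0.619)^2 + (-0.227)^2 = 1.610251.
  rho(2) = 0.714113 / 1.610251 = 0.4435.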